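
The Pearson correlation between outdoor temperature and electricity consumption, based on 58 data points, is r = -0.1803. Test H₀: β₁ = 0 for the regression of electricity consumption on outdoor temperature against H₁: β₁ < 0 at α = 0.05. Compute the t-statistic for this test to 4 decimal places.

t = r·√(n − 2)/√(1 − r²) = -0.1803·√56/√0.967492 = -1.3717.
df = n − 2 = 56.
One-sided p ≈ 0.0878, which is ≥ 0.05, so fail to reject H₀.
The data do not give significant evidence of a linear association between outdoor temperature and electricity consumption.

t = -1.3717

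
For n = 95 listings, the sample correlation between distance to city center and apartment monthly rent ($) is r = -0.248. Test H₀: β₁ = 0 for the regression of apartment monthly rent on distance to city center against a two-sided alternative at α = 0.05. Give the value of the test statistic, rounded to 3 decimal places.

t = r·√(n − 2)/√(1 − r²) = -0.248·√93/√0.938496 = -2.469.
df = n − 2 = 93.
Two-sided p ≈ 0.0154, which is < 0.05, so reject H₀.
There is evidence of a linear association between distance to city center and apartment monthly rent.

t = -2.469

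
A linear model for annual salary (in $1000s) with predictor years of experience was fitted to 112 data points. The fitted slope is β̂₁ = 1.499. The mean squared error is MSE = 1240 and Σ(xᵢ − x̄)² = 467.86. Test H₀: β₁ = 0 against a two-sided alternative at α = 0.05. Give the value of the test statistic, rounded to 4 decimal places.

SE(β̂₁) = √(MSE/Sₓₓ) = √(1240/467.86) = 1.62799.
t = 1.499 / 1.62799 = 0.9208.
df = n − 2 = 110.
Two-sided p ≈ 0.3592, which is ≥ 0.05, so fail to reject H₀.
The data do not give significant evidence of an association between years of experience and annual salary.

t = 0.9208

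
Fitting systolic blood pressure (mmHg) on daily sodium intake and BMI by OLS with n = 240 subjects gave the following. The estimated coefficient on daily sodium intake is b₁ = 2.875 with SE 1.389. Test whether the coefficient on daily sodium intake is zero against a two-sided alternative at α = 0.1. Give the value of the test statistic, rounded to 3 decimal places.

H₀: β₁ = 0 vs H₁: β₁ ≠ 0.
t = (b₁ − β₁⁰)/SE = 2.875 / 1.389 = 2.070.
df = n − k − 1 = 240 − 2 − 1 = 237.
Two-sided p ≈ 0.0396, which is < 0.1, so reject H₀.
There is evidence that daily sodium intake is associated with systolic blood pressure, holding the other predictors fixed.

t = 2.070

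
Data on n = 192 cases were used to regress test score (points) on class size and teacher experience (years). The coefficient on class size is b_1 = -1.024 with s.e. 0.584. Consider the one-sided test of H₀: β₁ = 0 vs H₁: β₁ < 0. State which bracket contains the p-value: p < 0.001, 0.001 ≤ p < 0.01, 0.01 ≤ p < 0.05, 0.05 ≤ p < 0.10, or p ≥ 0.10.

0.01 ≤ p < 0.05

t = -1.024 / 0.584 = -1.753.
df = n − k − 1 = 192 − 2 − 1 = 189.
One-sided p = P(T_{189} < t) ≈ 0.0406.
So 0.01 ≤ p < 0.05.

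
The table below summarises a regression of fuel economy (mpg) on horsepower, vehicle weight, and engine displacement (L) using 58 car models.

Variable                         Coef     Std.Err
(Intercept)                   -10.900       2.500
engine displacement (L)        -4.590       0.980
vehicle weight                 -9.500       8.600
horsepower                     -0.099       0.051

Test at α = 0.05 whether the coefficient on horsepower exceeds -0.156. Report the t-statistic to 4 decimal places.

t = 1.1176

Read off: b = -0.099, SE = 0.051 for horsepower.
H₀: β₁ = -0.156 vs H₁: β₁ > -0.156.
t = (-0.099 − (-0.156)) / 0.051 = 1.1176.
df = n − k − 1 = 58 − 3 − 1 = 54.
One-sided p ≈ 0.1343, which is ≥ 0.05, so fail to reject H₀.
The data do not give significant evidence that the true slope on horsepower exceeds -0.156 mpg per unit, holding the other predictors fixed.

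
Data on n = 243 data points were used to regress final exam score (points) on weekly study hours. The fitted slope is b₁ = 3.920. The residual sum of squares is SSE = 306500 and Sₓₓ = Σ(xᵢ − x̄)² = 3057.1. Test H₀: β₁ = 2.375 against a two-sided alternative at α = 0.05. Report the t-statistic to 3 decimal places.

t = 2.395

MSE = SSE/(n − 2) = 306500/241 = 1271.78.
SE(b₁) = √(MSE/Sₓₓ) = √(1271.78/3057.1) = 0.644988.
t = (3.920 − 2.375) / 0.644988 = 2.395.
df = n − 2 = 241.
Two-sided p ≈ 0.0174, which is < 0.05, so reject H₀.
There is evidence that the true slope on weekly study hours differs from 2.375 points per unit.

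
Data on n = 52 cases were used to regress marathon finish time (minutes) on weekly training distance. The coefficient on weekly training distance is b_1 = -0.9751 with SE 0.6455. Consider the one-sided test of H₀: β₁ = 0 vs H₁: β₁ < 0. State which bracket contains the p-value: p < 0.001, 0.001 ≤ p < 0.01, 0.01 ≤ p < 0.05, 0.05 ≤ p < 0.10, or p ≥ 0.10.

0.05 ≤ p < 0.10

t = -0.9751 / 0.6455 = -1.511.
df = n − 2 = 52 − 2 = 50.
One-sided p = P(T_{50} < t) ≈ 0.0686.
So 0.05 ≤ p < 0.10.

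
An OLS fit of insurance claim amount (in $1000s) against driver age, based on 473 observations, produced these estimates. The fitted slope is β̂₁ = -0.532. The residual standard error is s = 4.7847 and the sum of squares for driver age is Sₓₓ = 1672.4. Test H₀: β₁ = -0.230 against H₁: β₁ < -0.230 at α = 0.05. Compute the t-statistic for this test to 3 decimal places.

SE(β̂₁) = s/√Sₓₓ = 4.7847/√1672.4 = 0.117.
t = (-0.532 − (-0.230)) / 0.117 = -2.581.
df = n − 2 = 471.
One-sided p ≈ 0.0051, which is < 0.05, so reject H₀.
There is evidence that the true slope on driver age is below -0.230 $1000s per unit.

t = -2.581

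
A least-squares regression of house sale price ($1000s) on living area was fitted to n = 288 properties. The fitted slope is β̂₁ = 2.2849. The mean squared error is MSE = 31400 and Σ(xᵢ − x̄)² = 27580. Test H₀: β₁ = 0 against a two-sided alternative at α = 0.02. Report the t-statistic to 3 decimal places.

SE(β̂₁) = √(MSE/Sₓₓ) = √(31400/27580) = 1.06701.
t = 2.2849 / 1.06701 = 2.141.
df = n − 2 = 286.
Two-sided p ≈ 0.0331, which is ≥ 0.02, so fail to reject H₀.
The data do not give significant evidence of an association between living area and house sale price.

t = 2.141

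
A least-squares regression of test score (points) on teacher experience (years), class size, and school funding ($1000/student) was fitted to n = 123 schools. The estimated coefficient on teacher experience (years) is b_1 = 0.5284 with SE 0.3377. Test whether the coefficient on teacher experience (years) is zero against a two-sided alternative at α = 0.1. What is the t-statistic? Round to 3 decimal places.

H₀: β₁ = 0 vs H₁: β₁ ≠ 0.
t = (b_1 − β₁⁰)/SE = 0.5284 / 0.3377 = 1.565.
df = n − k − 1 = 123 − 3 − 1 = 119.
Two-sided p ≈ 0.1203, which is ≥ 0.1, so fail to reject H₀.
The data do not give significant evidence of an association between teacher experience (years) and test score, after adjusting for the other predictors.

t = 1.565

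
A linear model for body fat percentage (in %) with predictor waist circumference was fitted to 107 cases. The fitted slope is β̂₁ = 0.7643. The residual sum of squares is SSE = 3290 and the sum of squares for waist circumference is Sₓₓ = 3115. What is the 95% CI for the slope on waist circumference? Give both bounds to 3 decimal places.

MSE = SSE/(n − 2) = 3290/105 = 31.3333.
SE(β̂₁) = √(MSE/Sₓₓ) = √(31.3333/3115) = 0.100294.
df = n − 2 = 105.
t* = t_{0.025, 105} = 1.982815.
Margin = t* × SE = 1.982815 × 0.100294 = 0.19886.
CI: 0.7643 ± 0.19886 → (0.565, 0.963).
With 95% confidence, each one-unit increase in waist circumference is associated with a change of between 0.565 and 0.963 % in body fat percentage.

(0.565, 0.963)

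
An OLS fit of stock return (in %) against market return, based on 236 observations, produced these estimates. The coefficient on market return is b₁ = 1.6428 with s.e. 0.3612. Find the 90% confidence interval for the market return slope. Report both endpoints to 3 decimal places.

(1.046, 2.239)

df = n − 2 = 236 − 2 = 234.
t* = t_{0.05, 234} = 1.651391.
Margin = t* × SE = 1.651391 × 0.3612 = 0.59648.
CI: 1.6428 ± 0.59648 → (1.046, 2.239).
With 90% confidence, each one-unit increase in market return is associated with a change of between 1.046 and 2.239 % in stock return.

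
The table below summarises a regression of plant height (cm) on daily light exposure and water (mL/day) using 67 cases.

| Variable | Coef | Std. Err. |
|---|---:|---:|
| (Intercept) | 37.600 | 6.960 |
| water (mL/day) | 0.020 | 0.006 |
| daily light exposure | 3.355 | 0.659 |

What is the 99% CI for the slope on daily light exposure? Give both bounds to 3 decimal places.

Read off: b = 3.355, SE = 0.659 for daily light exposure.
df = n − k − 1 = 67 − 2 − 1 = 64.
t* = t_{0.005, 64} = 2.654854.
Margin = t* × SE = 2.654854 × 0.659 = 1.74955.
CI: 3.355 ± 1.74955 → (1.605, 5.105).

(1.605, 5.105)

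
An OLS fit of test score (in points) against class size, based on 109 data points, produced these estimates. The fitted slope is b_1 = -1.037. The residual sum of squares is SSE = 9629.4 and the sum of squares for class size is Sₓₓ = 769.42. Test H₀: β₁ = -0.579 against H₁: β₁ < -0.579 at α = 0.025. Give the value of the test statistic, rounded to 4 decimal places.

t = -1.3392

MSE = SSE/(n − 2) = 9629.4/107 = 89.9944.
SE(b_1) = √(MSE/Sₓₓ) = √(89.9944/769.42) = 0.342.
t = (-1.037 − (-0.579)) / 0.342 = -1.3392.
df = n − 2 = 107.
One-sided p ≈ 0.0917, which is ≥ 0.025, so fail to reject H₀.
The data do not give significant evidence that the true slope on class size is below -0.579 points per unit.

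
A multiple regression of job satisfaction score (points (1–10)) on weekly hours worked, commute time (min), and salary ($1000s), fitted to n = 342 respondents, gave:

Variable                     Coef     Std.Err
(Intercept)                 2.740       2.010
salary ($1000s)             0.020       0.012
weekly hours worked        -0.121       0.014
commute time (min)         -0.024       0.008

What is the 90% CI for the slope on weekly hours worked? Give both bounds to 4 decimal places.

(-0.1441, -0.0979)

Read off: b = -0.121, SE = 0.014 for weekly hours worked.
df = n − k − 1 = 342 − 3 − 1 = 338.
t* = t_{0.05, 338} = 1.649374.
Margin = t* × SE = 1.649374 × 0.014 = 0.023091.
CI: -0.121 ± 0.023091 → (-0.1441, -0.0979).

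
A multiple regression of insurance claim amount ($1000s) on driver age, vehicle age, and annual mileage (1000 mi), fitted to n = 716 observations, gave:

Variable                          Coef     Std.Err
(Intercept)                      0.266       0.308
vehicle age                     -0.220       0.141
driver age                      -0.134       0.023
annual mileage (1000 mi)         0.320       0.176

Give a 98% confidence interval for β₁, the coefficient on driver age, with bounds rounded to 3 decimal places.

(-0.188, -0.080)

Read off: b = -0.134, SE = 0.023 for driver age.
df = n − k − 1 = 716 − 3 − 1 = 712.
t* = t_{0.01, 712} = 2.331597.
Margin = t* × SE = 2.331597 × 0.023 = 0.05363.
CI: -0.134 ± 0.05363 → (-0.188, -0.080).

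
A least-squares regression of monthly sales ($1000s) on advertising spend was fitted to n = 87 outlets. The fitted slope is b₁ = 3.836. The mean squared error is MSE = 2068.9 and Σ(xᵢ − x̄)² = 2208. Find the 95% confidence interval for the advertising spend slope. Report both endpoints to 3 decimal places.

SE(b₁) = √(MSE/Sₓₓ) = √(2068.9/2208) = 0.967989.
df = n − 2 = 85.
t* = t_{0.025, 85} = 1.988268.
Margin = t* × SE = 1.988268 × 0.967989 = 1.92462.
CI: 3.836 ± 1.92462 → (1.911, 5.761).
With 95% confidence, each one-unit increase in advertising spend is associated with a change of between 1.911 and 5.761 $1000s in monthly sales.

(1.911, 5.761)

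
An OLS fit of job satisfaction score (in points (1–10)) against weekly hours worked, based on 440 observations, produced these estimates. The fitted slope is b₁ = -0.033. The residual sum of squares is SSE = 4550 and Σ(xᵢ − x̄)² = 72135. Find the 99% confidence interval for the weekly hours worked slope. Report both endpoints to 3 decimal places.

(-0.064, -0.002)

MSE = SSE/(n − 2) = 4550/438 = 10.3881.
SE(b₁) = √(MSE/Sₓₓ) = √(10.3881/72135) = 0.0120004.
df = n − 2 = 438.
t* = t_{0.005, 438} = 2.5871.
Margin = t* × SE = 2.5871 × 0.0120004 = 0.03105.
CI: -0.033 ± 0.03105 → (-0.064, -0.002).
With 99% confidence, each one-unit increase in weekly hours worked is associated with a change of between -0.064 and -0.002 points (1–10) in job satisfaction score.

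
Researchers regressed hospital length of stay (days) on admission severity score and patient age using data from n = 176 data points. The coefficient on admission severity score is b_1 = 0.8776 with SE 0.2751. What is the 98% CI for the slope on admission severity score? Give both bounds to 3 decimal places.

(0.232, 1.524)

df = n − k − 1 = 176 − 2 − 1 = 173.
t* = t_{0.01, 173} = 2.348096.
Margin = t* × SE = 2.348096 × 0.2751 = 0.64596.
CI: 0.8776 ± 0.64596 → (0.232, 1.524).
With 98% confidence, each one-unit increase in admission severity score is associated with a change of between 0.232 and 1.524 days in hospital length of stay, holding the other predictors fixed.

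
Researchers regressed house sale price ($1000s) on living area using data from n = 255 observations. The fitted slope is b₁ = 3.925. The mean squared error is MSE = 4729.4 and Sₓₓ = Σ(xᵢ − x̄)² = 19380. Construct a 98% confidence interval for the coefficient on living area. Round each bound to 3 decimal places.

(2.768, 5.082)

SE(b₁) = √(MSE/Sₓₓ) = √(4729.4/19380) = 0.493999.
df = n − 2 = 253.
t* = t_{0.01, 253} = 2.341177.
Margin = t* × SE = 2.341177 × 0.493999 = 1.15654.
CI: 3.925 ± 1.15654 → (2.768, 5.082).
With 98% confidence, each one-unit increase in living area is associated with a change of between 2.768 and 5.082 $1000s in house sale price.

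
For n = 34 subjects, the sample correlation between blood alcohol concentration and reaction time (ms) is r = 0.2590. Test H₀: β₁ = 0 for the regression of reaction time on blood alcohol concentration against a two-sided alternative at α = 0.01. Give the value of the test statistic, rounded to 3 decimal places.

t = r·√(n − 2)/√(1 − r²) = 0.2590·√32/√0.932919 = 1.517.
df = n − 2 = 32.
Two-sided p ≈ 0.1391, which is ≥ 0.01, so fail to reject H₀.
The data do not give significant evidence of a linear association between blood alcohol concentration and reaction time.

t = 1.517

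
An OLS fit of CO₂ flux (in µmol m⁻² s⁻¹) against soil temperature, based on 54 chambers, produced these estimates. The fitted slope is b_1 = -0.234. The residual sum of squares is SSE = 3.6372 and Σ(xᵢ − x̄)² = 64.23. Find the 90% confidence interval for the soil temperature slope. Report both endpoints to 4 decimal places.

(-0.2893, -0.1787)

MSE = SSE/(n − 2) = 3.6372/52 = 0.0699462.
SE(b_1) = √(MSE/Sₓₓ) = √(0.0699462/64.23) = 0.0329999.
df = n − 2 = 52.
t* = t_{0.05, 52} = 1.674689.
Margin = t* × SE = 1.674689 × 0.0329999 = 0.055265.
CI: -0.234 ± 0.055265 → (-0.2893, -0.1787).
With 90% confidence, each one-unit increase in soil temperature is associated with a change of between -0.2893 and -0.1787 µmol m⁻² s⁻¹ in CO₂ flux.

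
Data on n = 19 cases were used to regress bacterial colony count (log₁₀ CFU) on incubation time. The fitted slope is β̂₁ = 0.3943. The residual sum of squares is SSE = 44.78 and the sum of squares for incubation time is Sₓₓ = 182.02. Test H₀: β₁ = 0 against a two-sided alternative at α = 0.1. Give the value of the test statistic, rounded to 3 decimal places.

t = 3.278

MSE = SSE/(n − 2) = 44.78/17 = 2.63412.
SE(β̂₁) = √(MSE/Sₓₓ) = √(2.63412/182.02) = 0.120298.
t = 0.3943 / 0.120298 = 3.278.
df = n − 2 = 17.
Two-sided p ≈ 0.0044, which is < 0.1, so reject H₀.
There is evidence that incubation time is associated with bacterial colony count.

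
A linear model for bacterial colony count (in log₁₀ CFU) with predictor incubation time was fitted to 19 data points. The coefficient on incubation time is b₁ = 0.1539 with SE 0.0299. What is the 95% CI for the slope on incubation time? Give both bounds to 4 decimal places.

df = n − 2 = 19 − 2 = 17.
t* = t_{0.025, 17} = 2.109816.
Margin = t* × SE = 2.109816 × 0.0299 = 0.063083.
CI: 0.1539 ± 0.063083 → (0.0908, 0.2170).
With 95% confidence, each one-unit increase in incubation time is associated with a change of between 0.0908 and 0.2170 log₁₀ CFU in bacterial colony count.

(0.0908, 0.2170)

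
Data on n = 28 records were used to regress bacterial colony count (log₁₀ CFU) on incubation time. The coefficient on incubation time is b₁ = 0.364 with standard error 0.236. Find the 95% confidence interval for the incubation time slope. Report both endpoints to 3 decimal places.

(-0.121, 0.849)

df = n − 2 = 28 − 2 = 26.
t* = t_{0.025, 26} = 2.055529.
Margin = t* × SE = 2.055529 × 0.236 = 0.48510.
CI: 0.364 ± 0.48510 → (-0.121, 0.849).
With 95% confidence, each one-unit increase in incubation time is associated with a change of between -0.121 and 0.849 log₁₀ CFU in bacterial colony count.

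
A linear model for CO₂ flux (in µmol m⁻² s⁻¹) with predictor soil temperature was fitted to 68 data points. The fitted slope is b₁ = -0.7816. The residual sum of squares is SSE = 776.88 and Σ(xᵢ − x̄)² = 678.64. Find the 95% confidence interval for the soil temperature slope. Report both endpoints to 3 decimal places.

(-1.045, -0.519)

MSE = SSE/(n − 2) = 776.88/66 = 11.7709.
SE(b₁) = √(MSE/Sₓₓ) = √(11.7709/678.64) = 0.1317.
df = n − 2 = 66.
t* = t_{0.025, 66} = 1.996564.
Margin = t* × SE = 1.996564 × 0.1317 = 0.26295.
CI: -0.7816 ± 0.26295 → (-1.045, -0.519).
With 95% confidence, each one-unit increase in soil temperature is associated with a change of between -1.045 and -0.519 µmol m⁻² s⁻¹ in CO₂ flux.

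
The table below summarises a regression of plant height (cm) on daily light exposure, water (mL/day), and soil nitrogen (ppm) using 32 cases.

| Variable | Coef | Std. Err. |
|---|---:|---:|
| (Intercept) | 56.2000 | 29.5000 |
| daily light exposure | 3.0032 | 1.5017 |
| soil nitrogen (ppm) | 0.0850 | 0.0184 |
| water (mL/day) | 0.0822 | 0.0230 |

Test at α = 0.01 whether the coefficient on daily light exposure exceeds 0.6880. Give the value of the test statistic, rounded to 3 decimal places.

t = 1.542

Read off: b = 3.0032, SE = 1.5017 for daily light exposure.
H₀: β₁ = 0.6880 vs H₁: β₁ > 0.6880.
t = (3.0032 − 0.6880) / 1.5017 = 1.542.
df = n − k − 1 = 32 − 3 − 1 = 28.
One-sided p ≈ 0.0672, which is ≥ 0.01, so fail to reject H₀.
The data do not give significant evidence that the true slope on daily light exposure exceeds 0.6880 cm per unit, holding the other predictors fixed.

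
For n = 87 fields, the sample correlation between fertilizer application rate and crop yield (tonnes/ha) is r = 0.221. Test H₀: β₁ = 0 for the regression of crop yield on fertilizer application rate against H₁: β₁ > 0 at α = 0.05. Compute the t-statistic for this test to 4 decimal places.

t = r·√(n − 2)/√(1 − r²) = 0.221·√85/√0.951159 = 2.0892.
df = n − 2 = 85.
One-sided p ≈ 0.0198, which is < 0.05, so reject H₀.
There is evidence of a linear association between fertilizer application rate and crop yield.

t = 2.0892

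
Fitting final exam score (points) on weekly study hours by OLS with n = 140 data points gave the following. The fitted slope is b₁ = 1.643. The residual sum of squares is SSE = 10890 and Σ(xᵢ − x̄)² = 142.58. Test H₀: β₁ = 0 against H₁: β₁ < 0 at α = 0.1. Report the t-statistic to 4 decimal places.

MSE = SSE/(n − 2) = 10890/138 = 78.913.
SE(b₁) = √(MSE/Sₓₓ) = √(78.913/142.58) = 0.743952.
t = 1.643 / 0.743952 = 2.2085.
df = n − 2 = 138.
One-sided p ≈ 0.9856, which is ≥ 0.1, so fail to reject H₀.
The data do not give significant evidence that the true slope on weekly study hours is negative.

t = 2.2085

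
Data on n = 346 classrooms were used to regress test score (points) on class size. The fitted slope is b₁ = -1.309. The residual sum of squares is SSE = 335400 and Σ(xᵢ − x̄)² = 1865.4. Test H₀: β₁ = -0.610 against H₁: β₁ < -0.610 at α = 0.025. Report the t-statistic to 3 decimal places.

MSE = SSE/(n − 2) = 335400/344 = 975.
SE(b₁) = √(MSE/Sₓₓ) = √(975/1865.4) = 0.722963.
t = (-1.309 − (-0.610)) / 0.722963 = -0.967.
df = n − 2 = 344.
One-sided p ≈ 0.1671, which is ≥ 0.025, so fail to reject H₀.
The data do not give significant evidence that the true slope on class size is below -0.610 points per unit.

t = -0.967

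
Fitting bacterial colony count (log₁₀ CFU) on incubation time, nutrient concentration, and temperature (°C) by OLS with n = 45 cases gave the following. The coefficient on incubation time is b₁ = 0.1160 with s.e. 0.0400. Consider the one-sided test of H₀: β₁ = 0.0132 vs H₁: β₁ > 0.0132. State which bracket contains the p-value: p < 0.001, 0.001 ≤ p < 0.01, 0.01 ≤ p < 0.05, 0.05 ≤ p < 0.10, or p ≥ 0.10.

0.001 ≤ p < 0.01

t = (0.1160 − 0.0132) / 0.0400 = 2.570.
df = n − k − 1 = 45 − 3 − 1 = 41.
One-sided p = P(T_{41} > t) ≈ 0.0070.
So 0.001 ≤ p < 0.01.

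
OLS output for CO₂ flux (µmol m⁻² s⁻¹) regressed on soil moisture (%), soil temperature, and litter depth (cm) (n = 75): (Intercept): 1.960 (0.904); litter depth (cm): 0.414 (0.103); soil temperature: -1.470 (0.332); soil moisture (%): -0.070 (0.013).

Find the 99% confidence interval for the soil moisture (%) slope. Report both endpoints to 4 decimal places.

(-0.1044, -0.0356)

Read off: b = -0.070, SE = 0.013 for soil moisture (%).
df = n − k − 1 = 75 − 3 − 1 = 71.
t* = t_{0.005, 71} = 2.646863.
Margin = t* × SE = 2.646863 × 0.013 = 0.034409.
CI: -0.070 ± 0.034409 → (-0.1044, -0.0356).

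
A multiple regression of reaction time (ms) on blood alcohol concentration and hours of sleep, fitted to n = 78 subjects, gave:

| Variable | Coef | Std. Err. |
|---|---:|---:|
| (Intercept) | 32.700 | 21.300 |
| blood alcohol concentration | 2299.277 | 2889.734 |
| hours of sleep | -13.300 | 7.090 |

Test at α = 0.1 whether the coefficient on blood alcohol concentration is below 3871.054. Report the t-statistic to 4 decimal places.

t = -0.5439

Read off: b = 2299.277, SE = 2889.734 for blood alcohol concentration.
H₀: β₁ = 3871.054 vs H₁: β₁ < 3871.054.
t = (2299.277 − 3871.054) / 2889.734 = -0.5439.
df = n − k − 1 = 78 − 2 − 1 = 75.
One-sided p ≈ 0.2941, which is ≥ 0.1, so fail to reject H₀.
The data do not give significant evidence that the true slope on blood alcohol concentration is below 3871.054 ms per unit, holding the other predictors fixed.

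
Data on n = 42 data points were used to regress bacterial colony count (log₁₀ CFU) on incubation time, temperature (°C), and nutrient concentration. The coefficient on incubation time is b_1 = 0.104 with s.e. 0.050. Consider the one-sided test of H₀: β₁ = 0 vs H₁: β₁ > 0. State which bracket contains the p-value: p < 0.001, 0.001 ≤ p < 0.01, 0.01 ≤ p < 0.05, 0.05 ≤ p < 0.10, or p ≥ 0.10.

0.01 ≤ p < 0.05

t = 0.104 / 0.050 = 2.080.
df = n − k − 1 = 42 − 3 − 1 = 38.
One-sided p = P(T_{38} > t) ≈ 0.0222.
So 0.01 ≤ p < 0.05.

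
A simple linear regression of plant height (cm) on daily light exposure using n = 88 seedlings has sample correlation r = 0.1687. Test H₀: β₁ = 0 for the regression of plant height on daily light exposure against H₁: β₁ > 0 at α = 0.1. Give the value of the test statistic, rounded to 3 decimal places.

t = r·√(n − 2)/√(1 − r²) = 0.1687·√86/√0.97154 = 1.587.
df = n − 2 = 86.
One-sided p ≈ 0.0581, which is < 0.1, so reject H₀.
There is evidence of a linear association between daily light exposure and plant height.

t = 1.587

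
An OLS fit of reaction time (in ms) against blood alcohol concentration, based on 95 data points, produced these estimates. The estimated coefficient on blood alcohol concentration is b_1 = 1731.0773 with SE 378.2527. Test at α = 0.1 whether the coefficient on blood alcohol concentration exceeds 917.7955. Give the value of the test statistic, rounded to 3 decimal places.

H₀: β₁ = 917.7955 vs H₁: β₁ > 917.7955.
t = (b_1 − β₁⁰)/SE = (1731.0773 − 917.7955) / 378.2527 = 2.150.
df = n − 2 = 95 − 2 = 93.
One-sided p ≈ 0.0171, which is < 0.1, so reject H₀.
There is evidence that the true slope on blood alcohol concentration exceeds 917.7955 ms per unit.

t = 2.150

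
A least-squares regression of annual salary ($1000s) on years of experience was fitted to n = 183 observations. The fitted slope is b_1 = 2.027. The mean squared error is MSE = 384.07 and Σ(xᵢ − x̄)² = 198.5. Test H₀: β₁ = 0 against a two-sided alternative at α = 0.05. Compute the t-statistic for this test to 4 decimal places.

t = 1.4572

SE(b_1) = √(MSE/Sₓₓ) = √(384.07/198.5) = 1.39099.
t = 2.027 / 1.39099 = 1.4572.
df = n − 2 = 181.
Two-sided p ≈ 0.1468, which is ≥ 0.05, so fail to reject H₀.
The data do not give significant evidence of an association between years of experience and annual salary.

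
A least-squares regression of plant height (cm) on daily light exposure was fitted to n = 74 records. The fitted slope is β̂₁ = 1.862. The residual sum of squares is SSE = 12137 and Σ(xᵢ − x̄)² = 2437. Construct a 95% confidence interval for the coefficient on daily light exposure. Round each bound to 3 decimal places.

(1.338, 2.386)

MSE = SSE/(n − 2) = 12137/72 = 168.569.
SE(β̂₁) = √(MSE/Sₓₓ) = √(168.569/2437) = 0.263004.
df = n − 2 = 72.
t* = t_{0.025, 72} = 1.993464.
Margin = t* × SE = 1.993464 × 0.263004 = 0.52429.
CI: 1.862 ± 0.52429 → (1.338, 2.386).
With 95% confidence, each one-unit increase in daily light exposure is associated with a change of between 1.338 and 2.386 cm in plant height.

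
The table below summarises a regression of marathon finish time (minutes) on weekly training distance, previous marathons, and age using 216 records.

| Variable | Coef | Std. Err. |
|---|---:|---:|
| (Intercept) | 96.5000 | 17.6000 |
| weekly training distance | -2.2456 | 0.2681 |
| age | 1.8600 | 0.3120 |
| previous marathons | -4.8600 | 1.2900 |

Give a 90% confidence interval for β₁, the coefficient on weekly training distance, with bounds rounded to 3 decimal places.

(-2.689, -1.803)

Read off: b = -2.2456, SE = 0.2681 for weekly training distance.
df = n − k − 1 = 216 − 3 − 1 = 212.
t* = t_{0.05, 212} = 1.652073.
Margin = t* × SE = 1.652073 × 0.2681 = 0.44292.
CI: -2.2456 ± 0.44292 → (-2.689, -1.803).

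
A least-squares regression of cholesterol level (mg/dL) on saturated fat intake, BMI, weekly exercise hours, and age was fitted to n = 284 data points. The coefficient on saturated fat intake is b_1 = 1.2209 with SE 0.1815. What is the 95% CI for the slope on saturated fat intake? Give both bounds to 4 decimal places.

(0.8636, 1.5782)

df = n − k − 1 = 284 − 4 − 1 = 279.
t* = t_{0.025, 279} = 1.968503.
Margin = t* × SE = 1.968503 × 0.1815 = 0.357283.
CI: 1.2209 ± 0.357283 → (0.8636, 1.5782).
With 95% confidence, each one-unit increase in saturated fat intake is associated with a change of between 0.8636 and 1.5782 mg/dL in cholesterol level, holding the other predictors fixed.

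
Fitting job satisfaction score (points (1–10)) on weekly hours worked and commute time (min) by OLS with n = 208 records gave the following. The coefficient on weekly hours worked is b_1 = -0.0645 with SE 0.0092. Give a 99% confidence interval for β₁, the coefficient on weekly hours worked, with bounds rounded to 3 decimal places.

df = n − k − 1 = 208 − 2 − 1 = 205.
t* = t_{0.005, 205} = 2.600024.
Margin = t* × SE = 2.600024 × 0.0092 = 0.02392.
CI: -0.0645 ± 0.02392 → (-0.088, -0.041).
With 99% confidence, each one-unit increase in weekly hours worked is associated with a change of between -0.088 and -0.041 points (1–10) in job satisfaction score, holding the other predictors fixed.

(-0.088, -0.041)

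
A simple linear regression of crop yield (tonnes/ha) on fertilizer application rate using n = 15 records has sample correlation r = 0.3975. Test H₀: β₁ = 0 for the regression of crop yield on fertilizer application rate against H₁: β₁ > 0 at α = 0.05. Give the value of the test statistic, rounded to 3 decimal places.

t = r·√(n − 2)/√(1 − r²) = 0.3975·√13/√0.841994 = 1.562.
df = n − 2 = 13.
One-sided p ≈ 0.0712, which is ≥ 0.05, so fail to reject H₀.
The data do not give significant evidence of a linear association between fertilizer application rate and crop yield.

t = 1.562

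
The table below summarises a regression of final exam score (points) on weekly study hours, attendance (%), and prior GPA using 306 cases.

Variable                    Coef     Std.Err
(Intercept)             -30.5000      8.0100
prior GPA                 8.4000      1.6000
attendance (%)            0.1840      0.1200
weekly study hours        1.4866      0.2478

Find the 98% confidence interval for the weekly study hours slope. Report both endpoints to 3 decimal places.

Read off: b = 1.4866, SE = 0.2478 for weekly study hours.
df = n − k − 1 = 306 − 3 − 1 = 302.
t* = t_{0.01, 302} = 2.338759.
Margin = t* × SE = 2.338759 × 0.2478 = 0.57954.
CI: 1.4866 ± 0.57954 → (0.907, 2.066).

(0.907, 2.066)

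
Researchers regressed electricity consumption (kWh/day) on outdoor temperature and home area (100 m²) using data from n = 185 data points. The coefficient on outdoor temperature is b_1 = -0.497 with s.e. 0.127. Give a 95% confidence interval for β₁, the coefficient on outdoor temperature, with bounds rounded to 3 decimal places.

(-0.748, -0.246)

df = n − k − 1 = 185 − 2 − 1 = 182.
t* = t_{0.025, 182} = 1.973084.
Margin = t* × SE = 1.973084 × 0.127 = 0.25058.
CI: -0.497 ± 0.25058 → (-0.748, -0.246).
With 95% confidence, each one-unit increase in outdoor temperature is associated with a change of between -0.748 and -0.246 kWh/day in electricity consumption, holding the other predictors fixed.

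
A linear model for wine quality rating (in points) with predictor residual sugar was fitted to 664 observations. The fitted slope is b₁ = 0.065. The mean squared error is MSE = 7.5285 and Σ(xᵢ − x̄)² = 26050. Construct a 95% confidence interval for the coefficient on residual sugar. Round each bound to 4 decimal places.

SE(b₁) = √(MSE/Sₓₓ) = √(7.5285/26050) = 0.0170001.
df = n − 2 = 662.
t* = t_{0.025, 662} = 1.963554.
Margin = t* × SE = 1.963554 × 0.0170001 = 0.033381.
CI: 0.065 ± 0.033381 → (0.0316, 0.0984).
With 95% confidence, each one-unit increase in residual sugar is associated with a change of between 0.0316 and 0.0984 points in wine quality rating.

(0.0316, 0.0984)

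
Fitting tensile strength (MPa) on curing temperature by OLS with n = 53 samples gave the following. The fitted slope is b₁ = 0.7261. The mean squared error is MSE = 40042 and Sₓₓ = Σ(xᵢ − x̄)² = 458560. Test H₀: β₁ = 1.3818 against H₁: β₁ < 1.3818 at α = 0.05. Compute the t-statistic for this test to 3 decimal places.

t = -2.219

SE(b₁) = √(MSE/Sₓₓ) = √(40042/458560) = 0.295502.
t = (0.7261 − 1.3818) / 0.295502 = -2.219.
df = n − 2 = 51.
One-sided p ≈ 0.0155, which is < 0.05, so reject H₀.
There is evidence that the true slope on curing temperature is below 1.3818 MPa per unit.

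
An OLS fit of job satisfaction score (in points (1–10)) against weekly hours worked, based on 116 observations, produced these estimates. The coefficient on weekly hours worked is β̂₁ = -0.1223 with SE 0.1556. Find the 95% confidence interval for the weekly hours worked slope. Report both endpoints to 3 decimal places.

(-0.431, 0.186)

df = n − 2 = 116 − 2 = 114.
t* = t_{0.025, 114} = 1.980992.
Margin = t* × SE = 1.980992 × 0.1556 = 0.30824.
CI: -0.1223 ± 0.30824 → (-0.431, 0.186).
With 95% confidence, each one-unit increase in weekly hours worked is associated with a change of between -0.431 and 0.186 points (1–10) in job satisfaction score.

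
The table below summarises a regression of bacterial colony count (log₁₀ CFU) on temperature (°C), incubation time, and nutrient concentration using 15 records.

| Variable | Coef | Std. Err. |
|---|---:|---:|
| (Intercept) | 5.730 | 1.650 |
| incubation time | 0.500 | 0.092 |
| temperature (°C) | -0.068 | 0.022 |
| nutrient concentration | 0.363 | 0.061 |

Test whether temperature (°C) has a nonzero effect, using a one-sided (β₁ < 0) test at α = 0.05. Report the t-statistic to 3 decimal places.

Read off: b = -0.068, SE = 0.022 for temperature (°C).
H₀: β₁ = 0 vs H₁: β₁ < 0.
t = -0.068 / 0.022 = -3.091.
df = n − k − 1 = 15 − 3 − 1 = 11.
One-sided p ≈ 0.0051, which is < 0.05, so reject H₀.
There is evidence that the true slope on temperature (°C) is negative, holding the other predictors fixed.

t = -3.091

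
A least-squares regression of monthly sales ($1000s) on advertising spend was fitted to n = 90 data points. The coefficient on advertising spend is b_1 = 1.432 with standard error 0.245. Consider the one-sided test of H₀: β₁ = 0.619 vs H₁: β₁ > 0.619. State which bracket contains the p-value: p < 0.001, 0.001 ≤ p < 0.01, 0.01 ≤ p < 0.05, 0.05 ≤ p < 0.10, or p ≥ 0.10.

p < 0.001

t = (1.432 − 0.619) / 0.245 = 3.318.
df = n − 2 = 90 − 2 = 88.
One-sided p = P(T_{88} > t) ≈ 0.0007.
So p < 0.001.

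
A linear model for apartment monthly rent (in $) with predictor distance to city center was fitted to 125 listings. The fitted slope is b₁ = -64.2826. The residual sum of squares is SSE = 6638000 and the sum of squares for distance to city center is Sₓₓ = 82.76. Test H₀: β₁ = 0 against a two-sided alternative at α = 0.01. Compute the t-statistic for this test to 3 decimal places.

MSE = SSE/(n − 2) = 6638000/123 = 53967.5.
SE(b₁) = √(MSE/Sₓₓ) = √(53967.5/82.76) = 25.5362.
t = -64.2826 / 25.5362 = -2.517.
df = n − 2 = 123.
Two-sided p ≈ 0.0131, which is ≥ 0.01, so fail to reject H₀.
The data do not give significant evidence of an association between distance to city center and apartment monthly rent.

t = -2.517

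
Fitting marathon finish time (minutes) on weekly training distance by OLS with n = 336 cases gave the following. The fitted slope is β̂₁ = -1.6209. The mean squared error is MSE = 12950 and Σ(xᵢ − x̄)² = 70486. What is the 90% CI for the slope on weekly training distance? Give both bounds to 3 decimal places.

SE(β̂₁) = √(MSE/Sₓₓ) = √(12950/70486) = 0.428631.
df = n − 2 = 334.
t* = t_{0.05, 334} = 1.649429.
Margin = t* × SE = 1.649429 × 0.428631 = 0.70700.
CI: -1.6209 ± 0.70700 → (-2.328, -0.914).
With 90% confidence, each one-unit increase in weekly training distance is associated with a change of between -2.328 and -0.914 minutes in marathon finish time.

(-2.328, -0.914)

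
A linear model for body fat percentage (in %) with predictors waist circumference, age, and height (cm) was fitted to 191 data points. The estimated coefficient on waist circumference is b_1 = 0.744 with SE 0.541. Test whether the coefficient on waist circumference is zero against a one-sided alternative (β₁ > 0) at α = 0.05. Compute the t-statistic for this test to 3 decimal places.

t = 1.375

H₀: β₁ = 0 vs H₁: β₁ > 0.
t = (b_1 − β₁⁰)/SE = 0.744 / 0.541 = 1.375.
df = n − k − 1 = 191 − 3 − 1 = 187.
One-sided p ≈ 0.0854, which is ≥ 0.05, so fail to reject H₀.
The data do not give significant evidence that the true slope on waist circumference is positive, holding the other predictors fixed.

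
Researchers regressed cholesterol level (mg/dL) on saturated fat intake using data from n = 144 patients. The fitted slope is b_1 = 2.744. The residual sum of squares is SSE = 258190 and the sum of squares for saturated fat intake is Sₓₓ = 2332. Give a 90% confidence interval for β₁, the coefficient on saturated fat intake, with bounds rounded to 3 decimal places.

(1.282, 4.206)

MSE = SSE/(n − 2) = 258190/142 = 1818.24.
SE(b_1) = √(MSE/Sₓₓ) = √(1818.24/2332) = 0.883001.
df = n − 2 = 142.
t* = t_{0.05, 142} = 1.655655.
Margin = t* × SE = 1.655655 × 0.883001 = 1.46195.
CI: 2.744 ± 1.46195 → (1.282, 4.206).
With 90% confidence, each one-unit increase in saturated fat intake is associated with a change of between 1.282 and 4.206 mg/dL in cholesterol level.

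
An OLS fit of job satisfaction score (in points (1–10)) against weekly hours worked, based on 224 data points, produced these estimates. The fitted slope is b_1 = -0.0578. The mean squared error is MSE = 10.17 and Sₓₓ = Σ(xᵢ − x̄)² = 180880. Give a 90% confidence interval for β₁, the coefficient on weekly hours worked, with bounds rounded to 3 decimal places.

SE(b_1) = √(MSE/Sₓₓ) = √(10.17/180880) = 0.00749834.
df = n − 2 = 222.
t* = t_{0.05, 222} = 1.651746.
Margin = t* × SE = 1.651746 × 0.00749834 = 0.01239.
CI: -0.0578 ± 0.01239 → (-0.070, -0.045).
With 90% confidence, each one-unit increase in weekly hours worked is associated with a change of between -0.070 and -0.045 points (1–10) in job satisfaction score.

(-0.070, -0.045)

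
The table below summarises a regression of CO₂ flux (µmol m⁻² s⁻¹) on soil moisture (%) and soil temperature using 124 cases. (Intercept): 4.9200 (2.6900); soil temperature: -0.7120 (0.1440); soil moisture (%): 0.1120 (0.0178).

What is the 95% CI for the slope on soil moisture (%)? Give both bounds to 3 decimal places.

Read off: b = 0.1120, SE = 0.0178 for soil moisture (%).
df = n − k − 1 = 124 − 2 − 1 = 121.
t* = t_{0.025, 121} = 1.979764.
Margin = t* × SE = 1.979764 × 0.0178 = 0.03524.
CI: 0.1120 ± 0.03524 → (0.077, 0.147).

(0.077, 0.147)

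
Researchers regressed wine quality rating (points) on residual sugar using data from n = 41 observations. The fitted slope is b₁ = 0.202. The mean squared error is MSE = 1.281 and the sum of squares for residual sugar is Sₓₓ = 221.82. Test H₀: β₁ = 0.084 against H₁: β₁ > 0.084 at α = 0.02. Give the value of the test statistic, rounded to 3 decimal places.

t = 1.553

SE(b₁) = √(MSE/Sₓₓ) = √(1.281/221.82) = 0.0759931.
t = (0.202 − 0.084) / 0.0759931 = 1.553.
df = n − 2 = 39.
One-sided p ≈ 0.0643, which is ≥ 0.02, so fail to reject H₀.
The data do not give significant evidence that the true slope on residual sugar exceeds 0.084 points per unit.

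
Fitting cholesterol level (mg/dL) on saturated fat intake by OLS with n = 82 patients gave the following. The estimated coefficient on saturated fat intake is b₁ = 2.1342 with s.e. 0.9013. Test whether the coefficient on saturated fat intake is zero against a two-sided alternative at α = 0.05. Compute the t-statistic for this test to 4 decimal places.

t = 2.3679

H₀: β₁ = 0 vs H₁: β₁ ≠ 0.
t = (b₁ − β₁⁰)/SE = 2.1342 / 0.9013 = 2.3679.
df = n − 2 = 82 − 2 = 80.
Two-sided p ≈ 0.0203, which is < 0.05, so reject H₀.
There is evidence that saturated fat intake is associated with cholesterol level.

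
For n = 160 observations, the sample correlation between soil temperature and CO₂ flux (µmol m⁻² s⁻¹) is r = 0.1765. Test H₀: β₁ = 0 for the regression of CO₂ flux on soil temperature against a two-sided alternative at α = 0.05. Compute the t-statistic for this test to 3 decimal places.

t = r·√(n − 2)/√(1 − r²) = 0.1765·√158/√0.968848 = 2.254.
df = n − 2 = 158.
Two-sided p ≈ 0.0256, which is < 0.05, so reject H₀.
There is evidence of a linear association between soil temperature and CO₂ flux.

t = 2.254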